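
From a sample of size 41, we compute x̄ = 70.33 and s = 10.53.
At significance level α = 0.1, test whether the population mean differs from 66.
One-sample t-test:
H₀: μ = 66
H₁: μ ≠ 66
df = n - 1 = 40
t = (x̄ - μ₀) / (s/√n) = (70.33 - 66) / (10.53/√41) = 2.633
p-value = 0.0120

Since p-value < α = 0.1, we reject H₀.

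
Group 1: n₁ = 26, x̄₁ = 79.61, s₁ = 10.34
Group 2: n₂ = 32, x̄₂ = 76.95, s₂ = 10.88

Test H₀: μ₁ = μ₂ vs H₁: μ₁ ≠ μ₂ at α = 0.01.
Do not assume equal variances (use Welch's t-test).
Welch's two-sample t-test:
H₀: μ₁ = μ₂
H₁: μ₁ ≠ μ₂
s₁²/n₁ = 10.34²/26 = 4.1121,  s₂²/n₂ = 10.88²/32 = 3.6992
SE = √(s₁²/n₁ + s₂²/n₂) = √(4.1121 + 3.6992) = 2.7949
df (Welch-Satterthwaite) = (s₁²/n₁ + s₂²/n₂)² / [(s₁²/n₁)²/(n₁-1) + (s₂²/n₂)²/(n₂-1)] ≈ 54.59
t = (x̄₁ - x̄₂) / SE = (79.61 - 76.95) / 2.7949 = 2.66 / 2.7949 = 0.952
p-value = 0.3454

Since p-value > α = 0.01, we fail to reject H₀.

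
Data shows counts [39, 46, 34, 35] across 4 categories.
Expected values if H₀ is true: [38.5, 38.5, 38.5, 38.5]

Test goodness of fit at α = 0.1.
Chi-square goodness of fit test:
H₀: observed counts match expected distribution
H₁: observed counts differ from expected distribution
df = k - 1 = 3
χ² = Σ(O - E)²/E
   = (39 - 38.5)²/38.5 + (46 - 38.5)²/38.5 + (34 - 38.5)²/38.5 + (35 - 38.5)²/38.5
   = 0.006 + 1.461 + 0.526 + 0.318
   = 2.31
p-value = 0.5103

Since p-value > α = 0.1, we fail to reject H₀.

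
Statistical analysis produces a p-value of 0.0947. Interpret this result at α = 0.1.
Since p = 0.0947 < α = 0.1, reject H₀.
There is sufficient evidence to reject the null hypothesis; the result is statistically significant at the 0.1 level.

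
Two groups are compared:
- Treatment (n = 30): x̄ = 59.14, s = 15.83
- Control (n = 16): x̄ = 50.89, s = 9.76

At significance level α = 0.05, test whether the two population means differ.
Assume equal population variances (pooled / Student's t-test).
Student's two-sample t-test (equal variances):
H₀: μ₁ = μ₂
H₁: μ₁ ≠ μ₂
df = n₁ + n₂ - 2 = 44
Pooled variance s_p² = [(n₁-1)s₁² + (n₂-1)s₂²] / (n₁ + n₂ - 2) = [(29)(15.83²) + (15)(9.76²)] / 44 = 197.6350
SE = √(s_p²(1/n₁ + 1/n₂)) = √(197.6350 × (1/30 + 1/16)) = 4.3520
t = (x̄₁ - x̄₂) / SE = (59.14 - 50.89) / 4.3520 = 8.25 / 4.3520 = 1.896
p-value = 0.0646

Since p-value > α = 0.05, we fail to reject H₀.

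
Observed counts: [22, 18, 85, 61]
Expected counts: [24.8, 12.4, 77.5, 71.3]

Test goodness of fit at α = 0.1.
Chi-square goodness of fit test:
H₀: observed counts match expected distribution
H₁: observed counts differ from expected distribution
df = k - 1 = 3
χ² = Σ(O - E)²/E
   = (22 - 24.8)²/24.8 + (18 - 12.4)²/12.4 + (85 - 77.5)²/77.5 + (61 - 71.3)²/71.3
   = 0.316 + 2.529 + 0.726 + 1.488
   = 5.06
p-value = 0.1675

Since p-value > α = 0.1, we fail to reject H₀.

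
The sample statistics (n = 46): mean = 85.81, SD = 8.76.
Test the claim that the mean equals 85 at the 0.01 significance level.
One-sample t-test:
H₀: μ = 85
H₁: μ ≠ 85
df = n - 1 = 45
t = (x̄ - μ₀) / (s/√n) = (85.81 - 85) / (8.76/√46) = 0.627
p-value = 0.5337

Since p-value > α = 0.01, we fail to reject H₀.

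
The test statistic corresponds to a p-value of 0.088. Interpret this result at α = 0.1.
Since p = 0.088 < α = 0.1, reject H₀.
There is sufficient evidence to reject the null hypothesis; the result is statistically significant at the 0.1 level.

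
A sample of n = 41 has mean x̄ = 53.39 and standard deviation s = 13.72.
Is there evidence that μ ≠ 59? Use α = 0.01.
One-sample t-test:
H₀: μ = 59
H₁: μ ≠ 59
df = n - 1 = 40
t = (x̄ - μ₀) / (s/√n) = (53.39 - 59) / (13.72/√41) = -2.618
p-value = 0.0124

Since p-value > α = 0.01, we fail to reject H₀.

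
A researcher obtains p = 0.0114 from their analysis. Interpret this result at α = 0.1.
Since p = 0.0114 < α = 0.1, reject H₀.
There is sufficient evidence to reject the null hypothesis; the result is statistically significant at the 0.1 level.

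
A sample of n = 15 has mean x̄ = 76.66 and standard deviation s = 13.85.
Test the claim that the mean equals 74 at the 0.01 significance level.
One-sample t-test:
H₀: μ = 74
H₁: μ ≠ 74
df = n - 1 = 14
t = (x̄ - μ₀) / (s/√n) = (76.66 - 74) / (13.85/√15) = 0.744
p-value = 0.4693

Since p-value > α = 0.01, we fail to reject H₀.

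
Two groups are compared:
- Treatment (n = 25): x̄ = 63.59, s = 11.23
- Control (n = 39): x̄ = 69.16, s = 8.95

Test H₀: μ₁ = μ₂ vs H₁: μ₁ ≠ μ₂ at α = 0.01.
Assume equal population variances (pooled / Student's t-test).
Student's two-sample t-test (equal variances):
H₀: μ₁ = μ₂
H₁: μ₁ ≠ μ₂
df = n₁ + n₂ - 2 = 62
Pooled variance s_p² = [(n₁-1)s₁² + (n₂-1)s₂²] / (n₁ + n₂ - 2) = [(24)(11.23²) + (38)(8.95²)] / 62 = 97.9130
SE = √(s_p²(1/n₁ + 1/n₂)) = √(97.9130 × (1/25 + 1/39)) = 2.5352
t = (x̄₁ - x̄₂) / SE = (63.59 - 69.16) / 2.5352 = -5.57 / 2.5352 = -2.197
p-value = 0.0318

Since p-value > α = 0.01, we fail to reject H₀.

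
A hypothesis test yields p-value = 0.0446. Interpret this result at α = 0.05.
Since p = 0.0446 < α = 0.05, reject H₀.
There is sufficient evidence to reject the null hypothesis; the result is statistically significant at the 0.05 level.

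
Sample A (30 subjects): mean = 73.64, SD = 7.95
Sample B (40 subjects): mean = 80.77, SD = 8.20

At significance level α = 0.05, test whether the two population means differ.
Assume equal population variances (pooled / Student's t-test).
Student's two-sample t-test (equal variances):
H₀: μ₁ = μ₂
H₁: μ₁ ≠ μ₂
df = n₁ + n₂ - 2 = 68
Pooled variance s_p² = [(n₁-1)s₁² + (n₂-1)s₂²] / (n₁ + n₂ - 2) = [(29)(7.95²) + (39)(8.20²)] / 68 = 65.5181
SE = √(s_p²(1/n₁ + 1/n₂)) = √(65.5181 × (1/30 + 1/40)) = 1.9550
t = (x̄₁ - x̄₂) / SE = (73.64 - 80.77) / 1.9550 = -7.13 / 1.9550 = -3.647
p-value = 0.0005

Since p-value < α = 0.05, we reject H₀.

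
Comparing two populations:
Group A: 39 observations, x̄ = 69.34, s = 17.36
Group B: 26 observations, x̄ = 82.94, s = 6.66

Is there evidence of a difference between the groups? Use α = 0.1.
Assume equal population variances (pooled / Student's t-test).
Student's two-sample t-test (equal variances):
H₀: μ₁ = μ₂
H₁: μ₁ ≠ μ₂
df = n₁ + n₂ - 2 = 63
Pooled variance s_p² = [(n₁-1)s₁² + (n₂-1)s₂²] / (n₁ + n₂ - 2) = [(38)(17.36²) + (25)(6.66²)] / 63 = 199.3799
SE = √(s_p²(1/n₁ + 1/n₂)) = √(199.3799 × (1/39 + 1/26)) = 3.5750
t = (x̄₁ - x̄₂) / SE = (69.34 - 82.94) / 3.5750 = -13.60 / 3.5750 = -3.804
p-value = 0.0003

Since p-value < α = 0.1, we reject H₀.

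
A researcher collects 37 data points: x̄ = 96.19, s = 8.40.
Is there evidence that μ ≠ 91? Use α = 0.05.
One-sample t-test:
H₀: μ = 91
H₁: μ ≠ 91
df = n - 1 = 36
t = (x̄ - μ₀) / (s/√n) = (96.19 - 91) / (8.40/√37) = 3.758
p-value = 0.0006

Since p-value < α = 0.05, we reject H₀.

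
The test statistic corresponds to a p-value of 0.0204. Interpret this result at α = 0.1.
Since p = 0.0204 < α = 0.1, reject H₀.
There is sufficient evidence to reject the null hypothesis; the result is statistically significant at the 0.1 level.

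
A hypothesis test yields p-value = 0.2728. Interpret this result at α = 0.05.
Since p = 0.2728 > α = 0.05, fail to reject H₀.
There is insufficient evidence to reject the null hypothesis; the result is not statistically significant at the 0.05 level.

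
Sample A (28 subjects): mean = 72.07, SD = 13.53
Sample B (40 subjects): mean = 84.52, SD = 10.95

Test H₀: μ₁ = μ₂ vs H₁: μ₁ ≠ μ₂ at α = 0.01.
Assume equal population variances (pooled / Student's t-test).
Student's two-sample t-test (equal variances):
H₀: μ₁ = μ₂
H₁: μ₁ ≠ μ₂
df = n₁ + n₂ - 2 = 66
Pooled variance s_p² = [(n₁-1)s₁² + (n₂-1)s₂²] / (n₁ + n₂ - 2) = [(27)(13.53²) + (39)(10.95²)] / 66 = 145.7400
SE = √(s_p²(1/n₁ + 1/n₂)) = √(145.7400 × (1/28 + 1/40)) = 2.9746
t = (x̄₁ - x̄₂) / SE = (72.07 - 84.52) / 2.9746 = -12.45 / 2.9746 = -4.185
p-value = 0.0001

Since p-value < α = 0.01, we reject H₀.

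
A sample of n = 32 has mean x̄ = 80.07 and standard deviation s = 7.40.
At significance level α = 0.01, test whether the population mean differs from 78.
One-sample t-test:
H₀: μ = 78
H₁: μ ≠ 78
df = n - 1 = 31
t = (x̄ - μ₀) / (s/√n) = (80.07 - 78) / (7.40/√32) = 1.582
p-value = 0.1237

Since p-value > α = 0.01, we fail to reject H₀.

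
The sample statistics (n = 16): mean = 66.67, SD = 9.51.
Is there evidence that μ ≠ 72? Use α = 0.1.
One-sample t-test:
H₀: μ = 72
H₁: μ ≠ 72
df = n - 1 = 15
t = (x̄ - μ₀) / (s/√n) = (66.67 - 72) / (9.51/√16) = -2.242
p-value = 0.0405

Since p-value < α = 0.1, we reject H₀.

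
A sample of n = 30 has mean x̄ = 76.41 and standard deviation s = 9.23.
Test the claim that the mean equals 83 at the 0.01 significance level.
One-sample t-test:
H₀: μ = 83
H₁: μ ≠ 83
df = n - 1 = 29
t = (x̄ - μ₀) / (s/√n) = (76.41 - 83) / (9.23/√30) = -3.911
p-value = 0.0005

Since p-value < α = 0.01, we reject H₀.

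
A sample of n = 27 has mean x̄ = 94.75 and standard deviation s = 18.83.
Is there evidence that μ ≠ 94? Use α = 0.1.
One-sample t-test:
H₀: μ = 94
H₁: μ ≠ 94
df = n - 1 = 26
t = (x̄ - μ₀) / (s/√n) = (94.75 - 94) / (18.83/√27) = 0.207
p-value = 0.8377

Since p-value > α = 0.1, we fail to reject H₀.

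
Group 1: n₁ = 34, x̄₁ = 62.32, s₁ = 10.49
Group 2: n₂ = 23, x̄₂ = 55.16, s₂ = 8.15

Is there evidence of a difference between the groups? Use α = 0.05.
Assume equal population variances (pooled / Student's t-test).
Student's two-sample t-test (equal variances):
H₀: μ₁ = μ₂
H₁: μ₁ ≠ μ₂
df = n₁ + n₂ - 2 = 55
Pooled variance s_p² = [(n₁-1)s₁² + (n₂-1)s₂²] / (n₁ + n₂ - 2) = [(33)(10.49²) + (22)(8.15²)] / 55 = 92.5931
SE = √(s_p²(1/n₁ + 1/n₂)) = √(92.5931 × (1/34 + 1/23)) = 2.5979
t = (x̄₁ - x̄₂) / SE = (62.32 - 55.16) / 2.5979 = 7.16 / 2.5979 = 2.756
p-value = 0.0079

Since p-value < α = 0.05, we reject H₀.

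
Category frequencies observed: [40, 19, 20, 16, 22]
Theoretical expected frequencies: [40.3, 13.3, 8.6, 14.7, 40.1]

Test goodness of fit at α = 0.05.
Chi-square goodness of fit test:
H₀: observed counts match expected distribution
H₁: observed counts differ from expected distribution
df = k - 1 = 4
χ² = Σ(O - E)²/E
   = (40 - 40.3)²/40.3 + (19 - 13.3)²/13.3 + (20 - 8.6)²/8.6 + (16 - 14.7)²/14.7 + (22 - 40.1)²/40.1
   = 0.002 + 2.443 + 15.112 + 0.115 + 8.170
   = 25.84
p-value < 0.0001

Since p-value < α = 0.05, we reject H₀.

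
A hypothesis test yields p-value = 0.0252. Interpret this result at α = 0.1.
Since p = 0.0252 < α = 0.1, reject H₀.
There is sufficient evidence to reject the null hypothesis; the result is statistically significant at the 0.1 level.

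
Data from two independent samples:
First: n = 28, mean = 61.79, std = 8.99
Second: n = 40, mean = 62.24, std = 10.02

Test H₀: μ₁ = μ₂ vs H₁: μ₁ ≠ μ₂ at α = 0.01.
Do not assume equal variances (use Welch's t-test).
Welch's two-sample t-test:
H₀: μ₁ = μ₂
H₁: μ₁ ≠ μ₂
s₁²/n₁ = 8.99²/28 = 2.8864,  s₂²/n₂ = 10.02²/40 = 2.5100
SE = √(s₁²/n₁ + s₂²/n₂) = √(2.8864 + 2.5100) = 2.3230
df (Welch-Satterthwaite) = (s₁²/n₁ + s₂²/n₂)² / [(s₁²/n₁)²/(n₁-1) + (s₂²/n₂)²/(n₂-1)] ≈ 61.95
t = (x̄₁ - x̄₂) / SE = (61.79 - 62.24) / 2.3230 = -0.45 / 2.3230 = -0.194
p-value = 0.8470

Since p-value > α = 0.01, we fail to reject H₀.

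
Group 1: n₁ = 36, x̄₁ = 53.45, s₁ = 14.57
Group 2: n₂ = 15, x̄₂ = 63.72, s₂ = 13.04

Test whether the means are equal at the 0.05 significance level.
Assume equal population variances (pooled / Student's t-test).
Student's two-sample t-test (equal variances):
H₀: μ₁ = μ₂
H₁: μ₁ ≠ μ₂
df = n₁ + n₂ - 2 = 49
Pooled variance s_p² = [(n₁-1)s₁² + (n₂-1)s₂²] / (n₁ + n₂ - 2) = [(35)(14.57²) + (14)(13.04²)] / 49 = 200.2154
SE = √(s_p²(1/n₁ + 1/n₂)) = √(200.2154 × (1/36 + 1/15)) = 4.3485
t = (x̄₁ - x̄₂) / SE = (53.45 - 63.72) / 4.3485 = -10.27 / 4.3485 = -2.362
p-value = 0.0222

Since p-value < α = 0.05, we reject H₀.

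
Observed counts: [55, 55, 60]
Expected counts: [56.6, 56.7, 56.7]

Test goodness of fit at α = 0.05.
Chi-square goodness of fit test:
H₀: observed counts match expected distribution
H₁: observed counts differ from expected distribution
df = k - 1 = 2
χ² = Σ(O - E)²/E
   = (55 - 56.6)²/56.6 + (55 - 56.7)²/56.7 + (60 - 56.7)²/56.7
   = 0.045 + 0.051 + 0.192
   = 0.29
p-value = 0.8658

Since p-value > α = 0.05, we fail to reject H₀.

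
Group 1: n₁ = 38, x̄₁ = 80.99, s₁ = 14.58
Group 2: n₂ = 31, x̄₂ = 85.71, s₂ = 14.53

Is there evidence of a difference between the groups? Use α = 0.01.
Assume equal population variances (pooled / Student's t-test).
Student's two-sample t-test (equal variances):
H₀: μ₁ = μ₂
H₁: μ₁ ≠ μ₂
df = n₁ + n₂ - 2 = 67
Pooled variance s_p² = [(n₁-1)s₁² + (n₂-1)s₂²] / (n₁ + n₂ - 2) = [(37)(14.58²) + (30)(14.53²)] / 67 = 211.9247
SE = √(s_p²(1/n₁ + 1/n₂)) = √(211.9247 × (1/38 + 1/31)) = 3.5232
t = (x̄₁ - x̄₂) / SE = (80.99 - 85.71) / 3.5232 = -4.72 / 3.5232 = -1.340
p-value = 0.1849

Since p-value > α = 0.01, we fail to reject H₀.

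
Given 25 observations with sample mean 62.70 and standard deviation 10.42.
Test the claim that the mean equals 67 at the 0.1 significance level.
One-sample t-test:
H₀: μ = 67
H₁: μ ≠ 67
df = n - 1 = 24
t = (x̄ - μ₀) / (s/√n) = (62.70 - 67) / (10.42/√25) = -2.063
p-value = 0.0501

Since p-value < α = 0.1, we reject H₀.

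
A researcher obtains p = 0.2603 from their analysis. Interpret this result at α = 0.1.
Since p = 0.2603 > α = 0.1, fail to reject H₀.
There is insufficient evidence to reject the null hypothesis; the result is not statistically significant at the 0.1 level.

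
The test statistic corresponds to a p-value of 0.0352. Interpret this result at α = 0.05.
Since p = 0.0352 < α = 0.05, reject H₀.
There is sufficient evidence to reject the null hypothesis; the result is statistically significant at the 0.05 level.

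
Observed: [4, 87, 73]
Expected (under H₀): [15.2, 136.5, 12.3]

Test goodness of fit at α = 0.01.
Chi-square goodness of fit test:
H₀: observed counts match expected distribution
H₁: observed counts differ from expected distribution
df = k - 1 = 2
χ² = Σ(O - E)²/E
   = (4 - 15.2)²/15.2 + (87 - 136.5)²/136.5 + (73 - 12.3)²/12.3
   = 8.253 + 17.951 + 299.552
   = 325.76
p-value < 0.0001

Since p-value < α = 0.01, we reject H₀.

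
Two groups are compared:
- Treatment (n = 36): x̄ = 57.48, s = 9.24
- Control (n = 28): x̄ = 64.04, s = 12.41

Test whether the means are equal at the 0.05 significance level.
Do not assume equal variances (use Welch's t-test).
Welch's two-sample t-test:
H₀: μ₁ = μ₂
H₁: μ₁ ≠ μ₂
s₁²/n₁ = 9.24²/36 = 2.3716,  s₂²/n₂ = 12.41²/28 = 5.5003
SE = √(s₁²/n₁ + s₂²/n₂) = √(2.3716 + 5.5003) = 2.8057
df (Welch-Satterthwaite) = (s₁²/n₁ + s₂²/n₂)² / [(s₁²/n₁)²/(n₁-1) + (s₂²/n₂)²/(n₂-1)] ≈ 48.37
t = (x̄₁ - x̄₂) / SE = (57.48 - 64.04) / 2.8057 = -6.56 / 2.8057 = -2.338
p-value = 0.0236

Since p-value < α = 0.05, we reject H₀.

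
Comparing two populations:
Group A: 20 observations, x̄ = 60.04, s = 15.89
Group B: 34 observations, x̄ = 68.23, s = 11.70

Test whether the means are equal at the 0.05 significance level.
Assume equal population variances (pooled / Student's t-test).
Student's two-sample t-test (equal variances):
H₀: μ₁ = μ₂
H₁: μ₁ ≠ μ₂
df = n₁ + n₂ - 2 = 52
Pooled variance s_p² = [(n₁-1)s₁² + (n₂-1)s₂²] / (n₁ + n₂ - 2) = [(19)(15.89²) + (33)(11.70²)] / 52 = 179.1292
SE = √(s_p²(1/n₁ + 1/n₂)) = √(179.1292 × (1/20 + 1/34)) = 3.7716
t = (x̄₁ - x̄₂) / SE = (60.04 - 68.23) / 3.7716 = -8.19 / 3.7716 = -2.171
p-value = 0.0345

Since p-value < α = 0.05, we reject H₀.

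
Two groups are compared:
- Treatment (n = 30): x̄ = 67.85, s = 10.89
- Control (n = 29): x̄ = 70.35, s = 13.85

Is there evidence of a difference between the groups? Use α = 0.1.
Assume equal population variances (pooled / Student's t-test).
Student's two-sample t-test (equal variances):
H₀: μ₁ = μ₂
H₁: μ₁ ≠ μ₂
df = n₁ + n₂ - 2 = 57
Pooled variance s_p² = [(n₁-1)s₁² + (n₂-1)s₂²] / (n₁ + n₂ - 2) = [(29)(10.89²) + (28)(13.85²)] / 57 = 154.5649
SE = √(s_p²(1/n₁ + 1/n₂)) = √(154.5649 × (1/30 + 1/29)) = 3.2376
t = (x̄₁ - x̄₂) / SE = (67.85 - 70.35) / 3.2376 = -2.50 / 3.2376 = -0.772
p-value = 0.4432

Since p-value > α = 0.1, we fail to reject H₀.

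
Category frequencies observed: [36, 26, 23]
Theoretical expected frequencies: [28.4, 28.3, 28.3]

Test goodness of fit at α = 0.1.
Chi-square goodness of fit test:
H₀: observed counts match expected distribution
H₁: observed counts differ from expected distribution
df = k - 1 = 2
χ² = Σ(O - E)²/E
   = (36 - 28.4)²/28.4 + (26 - 28.3)²/28.3 + (23 - 28.3)²/28.3
   = 2.034 + 0.187 + 0.993
   = 3.21
p-value = 0.2006

Since p-value > α = 0.1, we fail to reject H₀.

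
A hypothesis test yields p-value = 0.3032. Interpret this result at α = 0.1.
Since p = 0.3032 > α = 0.1, fail to reject H₀.
There is insufficient evidence to reject the null hypothesis; the result is not statistically significant at the 0.1 level.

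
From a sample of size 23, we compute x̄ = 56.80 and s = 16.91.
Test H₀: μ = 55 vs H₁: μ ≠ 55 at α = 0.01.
One-sample t-test:
H₀: μ = 55
H₁: μ ≠ 55
df = n - 1 = 22
t = (x̄ - μ₀) / (s/√n) = (56.80 - 55) / (16.91/√23) = 0.510
p-value = 0.6148

Since p-value > α = 0.01, we fail to reject H₀.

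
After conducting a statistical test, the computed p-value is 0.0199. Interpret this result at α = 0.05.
Since p = 0.0199 < α = 0.05, reject H₀.
There is sufficient evidence to reject the null hypothesis; the result is statistically significant at the 0.05 level.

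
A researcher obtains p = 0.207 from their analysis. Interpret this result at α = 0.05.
Since p = 0.207 > α = 0.05, fail to reject H₀.
There is insufficient evidence to reject the null hypothesis; the result is not statistically significant at the 0.05 level.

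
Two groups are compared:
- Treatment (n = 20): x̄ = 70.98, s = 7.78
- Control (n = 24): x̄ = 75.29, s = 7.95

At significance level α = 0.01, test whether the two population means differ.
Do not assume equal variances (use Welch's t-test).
Welch's two-sample t-test:
H₀: μ₁ = μ₂
H₁: μ₁ ≠ μ₂
s₁²/n₁ = 7.78²/20 = 3.0264,  s₂²/n₂ = 7.95²/24 = 2.6334
SE = √(s₁²/n₁ + s₂²/n₂) = √(3.0264 + 2.6334) = 2.3790
df (Welch-Satterthwaite) = (s₁²/n₁ + s₂²/n₂)² / [(s₁²/n₁)²/(n₁-1) + (s₂²/n₂)²/(n₂-1)] ≈ 40.88
t = (x̄₁ - x̄₂) / SE = (70.98 - 75.29) / 2.3790 = -4.31 / 2.3790 = -1.812
p-value = 0.0774

Since p-value > α = 0.01, we fail to reject H₀.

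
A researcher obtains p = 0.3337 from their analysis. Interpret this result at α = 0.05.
Since p = 0.3337 > α = 0.05, fail to reject H₀.
There is insufficient evidence to reject the null hypothesis; the result is not statistically significant at the 0.05 level.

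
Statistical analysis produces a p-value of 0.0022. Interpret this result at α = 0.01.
Since p = 0.0022 < α = 0.01, reject H₀.
There is sufficient evidence to reject the null hypothesis; the result is statistically significant at the 0.01 level.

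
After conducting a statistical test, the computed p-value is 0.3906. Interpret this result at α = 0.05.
Since p = 0.3906 > α = 0.05, fail to reject H₀.
There is insufficient evidence to reject the null hypothesis; the result is not statistically significant at the 0.05 level.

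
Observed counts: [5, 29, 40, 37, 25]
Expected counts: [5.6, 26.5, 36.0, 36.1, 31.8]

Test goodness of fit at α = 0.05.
Chi-square goodness of fit test:
H₀: observed counts match expected distribution
H₁: observed counts differ from expected distribution
df = k - 1 = 4
χ² = Σ(O - E)²/E
   = (5 - 5.6)²/5.6 + (29 - 26.5)²/26.5 + (40 - 36.0)²/36.0 + (37 - 36.1)²/36.1 + (25 - 31.8)²/31.8
   = 0.064 + 0.236 + 0.444 + 0.022 + 1.454
   = 2.22
p-value = 0.6952

Since p-value > α = 0.05, we fail to reject H₀.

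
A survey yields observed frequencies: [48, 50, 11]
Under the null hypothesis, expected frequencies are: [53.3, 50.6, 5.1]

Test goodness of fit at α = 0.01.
Chi-square goodness of fit test:
H₀: observed counts match expected distribution
H₁: observed counts differ from expected distribution
df = k - 1 = 2
χ² = Σ(O - E)²/E
   = (48 - 53.3)²/53.3 + (50 - 50.6)²/50.6 + (11 - 5.1)²/5.1
   = 0.527 + 0.007 + 6.825
   = 7.36
p-value = 0.0252

Since p-value > α = 0.01, we fail to reject H₀.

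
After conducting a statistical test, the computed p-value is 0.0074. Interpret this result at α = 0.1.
Since p = 0.0074 < α = 0.1, reject H₀.
There is sufficient evidence to reject the null hypothesis; the result is statistically significant at the 0.1 level.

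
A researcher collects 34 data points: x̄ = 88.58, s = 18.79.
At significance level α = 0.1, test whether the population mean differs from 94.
One-sample t-test:
H₀: μ = 94
H₁: μ ≠ 94
df = n - 1 = 33
t = (x̄ - μ₀) / (s/√n) = (88.58 - 94) / (18.79/√34) = -1.682
p-value = 0.1020

Since p-value > α = 0.1, we fail to reject H₀.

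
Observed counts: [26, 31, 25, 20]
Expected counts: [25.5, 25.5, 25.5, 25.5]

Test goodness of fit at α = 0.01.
Chi-square goodness of fit test:
H₀: observed counts match expected distribution
H₁: observed counts differ from expected distribution
df = k - 1 = 3
χ² = Σ(O - E)²/E
   = (26 - 25.5)²/25.5 + (31 - 25.5)²/25.5 + (25 - 25.5)²/25.5 + (20 - 25.5)²/25.5
   = 0.010 + 1.186 + 0.010 + 1.186
   = 2.39
p-value = 0.4951

Since p-value > α = 0.01, we fail to reject H₀.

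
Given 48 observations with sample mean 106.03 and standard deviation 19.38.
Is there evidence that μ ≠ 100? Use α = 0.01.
One-sample t-test:
H₀: μ = 100
H₁: μ ≠ 100
df = n - 1 = 47
t = (x̄ - μ₀) / (s/√n) = (106.03 - 100) / (19.38/√48) = 2.156
p-value = 0.0363

Since p-value > α = 0.01, we fail to reject H₀.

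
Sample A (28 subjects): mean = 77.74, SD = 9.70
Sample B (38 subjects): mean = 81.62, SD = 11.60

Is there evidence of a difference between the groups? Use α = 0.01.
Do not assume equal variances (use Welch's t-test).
Welch's two-sample t-test:
H₀: μ₁ = μ₂
H₁: μ₁ ≠ μ₂
s₁²/n₁ = 9.70²/28 = 3.3604,  s₂²/n₂ = 11.60²/38 = 3.5411
SE = √(s₁²/n₁ + s₂²/n₂) = √(3.3604 + 3.5411) = 2.6271
df (Welch-Satterthwaite) = (s₁²/n₁ + s₂²/n₂)² / [(s₁²/n₁)²/(n₁-1) + (s₂²/n₂)²/(n₂-1)] ≈ 62.91
t = (x̄₁ - x̄₂) / SE = (77.74 - 81.62) / 2.6271 = -3.88 / 2.6271 = -1.477
p-value = 0.1447

Since p-value > α = 0.01, we fail to reject H₀.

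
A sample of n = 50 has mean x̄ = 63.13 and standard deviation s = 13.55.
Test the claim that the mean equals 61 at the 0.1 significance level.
One-sample t-test:
H₀: μ = 61
H₁: μ ≠ 61
df = n - 1 = 49
t = (x̄ - μ₀) / (s/√n) = (63.13 - 61) / (13.55/√50) = 1.112
p-value = 0.2718

Since p-value > α = 0.1, we fail to reject H₀.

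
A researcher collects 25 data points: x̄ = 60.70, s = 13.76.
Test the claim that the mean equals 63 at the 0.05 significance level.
One-sample t-test:
H₀: μ = 63
H₁: μ ≠ 63
df = n - 1 = 24
t = (x̄ - μ₀) / (s/√n) = (60.70 - 63) / (13.76/√25) = -0.836
p-value = 0.4115

Since p-value > α = 0.05, we fail to reject H₀.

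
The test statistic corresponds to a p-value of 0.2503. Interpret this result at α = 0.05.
Since p = 0.2503 > α = 0.05, fail to reject H₀.
There is insufficient evidence to reject the null hypothesis; the result is not statistically significant at the 0.05 level.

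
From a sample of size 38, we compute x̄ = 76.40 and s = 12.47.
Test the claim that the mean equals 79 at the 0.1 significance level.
One-sample t-test:
H₀: μ = 79
H₁: μ ≠ 79
df = n - 1 = 37
t = (x̄ - μ₀) / (s/√n) = (76.40 - 79) / (12.47/√38) = -1.285
p-value = 0.2067

Since p-value > α = 0.1, we fail to reject H₀.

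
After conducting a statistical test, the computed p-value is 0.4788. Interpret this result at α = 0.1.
Since p = 0.4788 > α = 0.1, fail to reject H₀.
There is insufficient evidence to reject the null hypothesis; the result is not statistically significant at the 0.1 level.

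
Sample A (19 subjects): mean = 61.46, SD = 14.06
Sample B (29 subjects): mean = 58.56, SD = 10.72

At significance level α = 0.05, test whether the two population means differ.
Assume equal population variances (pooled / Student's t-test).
Student's two-sample t-test (equal variances):
H₀: μ₁ = μ₂
H₁: μ₁ ≠ μ₂
df = n₁ + n₂ - 2 = 46
Pooled variance s_p² = [(n₁-1)s₁² + (n₂-1)s₂²] / (n₁ + n₂ - 2) = [(18)(14.06²) + (28)(10.72²)] / 46 = 147.3048
SE = √(s_p²(1/n₁ + 1/n₂)) = √(147.3048 × (1/19 + 1/29)) = 3.5822
t = (x̄₁ - x̄₂) / SE = (61.46 - 58.56) / 3.5822 = 2.90 / 3.5822 = 0.810
p-value = 0.4224

Since p-value > α = 0.05, we fail to reject H₀.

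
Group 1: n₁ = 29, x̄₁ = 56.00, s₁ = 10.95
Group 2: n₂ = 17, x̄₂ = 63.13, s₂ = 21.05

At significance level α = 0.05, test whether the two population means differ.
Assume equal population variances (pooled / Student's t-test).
Student's two-sample t-test (equal variances):
H₀: μ₁ = μ₂
H₁: μ₁ ≠ μ₂
df = n₁ + n₂ - 2 = 44
Pooled variance s_p² = [(n₁-1)s₁² + (n₂-1)s₂²] / (n₁ + n₂ - 2) = [(28)(10.95²) + (16)(21.05²)] / 44 = 237.4298
SE = √(s_p²(1/n₁ + 1/n₂)) = √(237.4298 × (1/29 + 1/17)) = 4.7068
t = (x̄₁ - x̄₂) / SE = (56.00 - 63.13) / 4.7068 = -7.13 / 4.7068 = -1.515
p-value = 0.1370

Since p-value > α = 0.05, we fail to reject H₀.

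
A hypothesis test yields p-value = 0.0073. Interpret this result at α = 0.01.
Since p = 0.0073 < α = 0.01, reject H₀.
There is sufficient evidence to reject the null hypothesis; the result is statistically significant at the 0.01 level.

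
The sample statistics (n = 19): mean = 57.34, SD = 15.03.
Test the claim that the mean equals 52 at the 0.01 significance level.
One-sample t-test:
H₀: μ = 52
H₁: μ ≠ 52
df = n - 1 = 18
t = (x̄ - μ₀) / (s/√n) = (57.34 - 52) / (15.03/√19) = 1.549
p-value = 0.1389

Since p-value > α = 0.01, we fail to reject H₀.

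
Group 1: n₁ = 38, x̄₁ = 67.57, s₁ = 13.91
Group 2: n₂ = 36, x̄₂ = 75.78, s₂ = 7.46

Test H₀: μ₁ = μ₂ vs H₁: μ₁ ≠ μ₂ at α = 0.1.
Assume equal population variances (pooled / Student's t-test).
Student's two-sample t-test (equal variances):
H₀: μ₁ = μ₂
H₁: μ₁ ≠ μ₂
df = n₁ + n₂ - 2 = 72
Pooled variance s_p² = [(n₁-1)s₁² + (n₂-1)s₂²] / (n₁ + n₂ - 2) = [(37)(13.91²) + (35)(7.46²)] / 72 = 126.4842
SE = √(s_p²(1/n₁ + 1/n₂)) = √(126.4842 × (1/38 + 1/36)) = 2.6157
t = (x̄₁ - x̄₂) / SE = (67.57 - 75.78) / 2.6157 = -8.21 / 2.6157 = -3.139
p-value = 0.0025

Since p-value < α = 0.1, we reject H₀.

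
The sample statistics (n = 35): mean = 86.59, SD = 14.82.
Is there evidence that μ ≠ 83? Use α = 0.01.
One-sample t-test:
H₀: μ = 83
H₁: μ ≠ 83
df = n - 1 = 34
t = (x̄ - μ₀) / (s/√n) = (86.59 - 83) / (14.82/√35) = 1.433
p-value = 0.1610

Since p-value > α = 0.01, we fail to reject H₀.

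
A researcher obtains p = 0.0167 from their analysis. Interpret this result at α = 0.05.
Since p = 0.0167 < α = 0.05, reject H₀.
There is sufficient evidence to reject the null hypothesis; the result is statistically significant at the 0.05 level.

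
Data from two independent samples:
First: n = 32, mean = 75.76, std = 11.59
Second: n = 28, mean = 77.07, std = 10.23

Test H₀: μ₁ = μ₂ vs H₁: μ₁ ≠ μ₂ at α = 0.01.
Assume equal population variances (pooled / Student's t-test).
Student's two-sample t-test (equal variances):
H₀: μ₁ = μ₂
H₁: μ₁ ≠ μ₂
df = n₁ + n₂ - 2 = 58
Pooled variance s_p² = [(n₁-1)s₁² + (n₂-1)s₂²] / (n₁ + n₂ - 2) = [(31)(11.59²) + (27)(10.23²)] / 58 = 120.5138
SE = √(s_p²(1/n₁ + 1/n₂)) = √(120.5138 × (1/32 + 1/28)) = 2.8408
t = (x̄₁ - x̄₂) / SE = (75.76 - 77.07) / 2.8408 = -1.31 / 2.8408 = -0.461
p-value = 0.6464

Since p-value > α = 0.01, we fail to reject H₀.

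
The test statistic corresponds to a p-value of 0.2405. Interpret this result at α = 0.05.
Since p = 0.2405 > α = 0.05, fail to reject H₀.
There is insufficient evidence to reject the null hypothesis; the result is not statistically significant at the 0.05 level.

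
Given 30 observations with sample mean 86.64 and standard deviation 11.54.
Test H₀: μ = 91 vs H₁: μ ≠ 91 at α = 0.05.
One-sample t-test:
H₀: μ = 91
H₁: μ ≠ 91
df = n - 1 = 29
t = (x̄ - μ₀) / (s/√n) = (86.64 - 91) / (11.54/√30) = -2.069
p-value = 0.0475

Since p-value < α = 0.05, we reject H₀.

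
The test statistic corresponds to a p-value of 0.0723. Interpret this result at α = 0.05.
Since p = 0.0723 > α = 0.05, fail to reject H₀.
There is insufficient evidence to reject the null hypothesis; the result is not statistically significant at the 0.05 level.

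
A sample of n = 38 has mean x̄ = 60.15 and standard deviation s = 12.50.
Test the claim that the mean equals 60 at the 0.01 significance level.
One-sample t-test:
H₀: μ = 60
H₁: μ ≠ 60
df = n - 1 = 37
t = (x̄ - μ₀) / (s/√n) = (60.15 - 60) / (12.50/√38) = 0.074
p-value = 0.9414

Since p-value > α = 0.01, we fail to reject H₀.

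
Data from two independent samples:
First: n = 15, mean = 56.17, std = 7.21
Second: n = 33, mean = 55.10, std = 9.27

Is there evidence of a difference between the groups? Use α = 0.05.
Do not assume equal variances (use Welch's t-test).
Welch's two-sample t-test:
H₀: μ₁ = μ₂
H₁: μ₁ ≠ μ₂
s₁²/n₁ = 7.21²/15 = 3.4656,  s₂²/n₂ = 9.27²/33 = 2.6040
SE = √(s₁²/n₁ + s₂²/n₂) = √(3.4656 + 2.6040) = 2.4637
df (Welch-Satterthwaite) = (s₁²/n₁ + s₂²/n₂)² / [(s₁²/n₁)²/(n₁-1) + (s₂²/n₂)²/(n₂-1)] ≈ 34.44
t = (x̄₁ - x̄₂) / SE = (56.17 - 55.10) / 2.4637 = 1.07 / 2.4637 = 0.434
p-value = 0.6668

Since p-value > α = 0.05, we fail to reject H₀.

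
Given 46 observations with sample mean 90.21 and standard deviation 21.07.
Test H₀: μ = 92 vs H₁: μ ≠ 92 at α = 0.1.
One-sample t-test:
H₀: μ = 92
H₁: μ ≠ 92
df = n - 1 = 45
t = (x̄ - μ₀) / (s/√n) = (90.21 - 92) / (21.07/√46) = -0.576
p-value = 0.5674

Since p-value > α = 0.1, we fail to reject H₀.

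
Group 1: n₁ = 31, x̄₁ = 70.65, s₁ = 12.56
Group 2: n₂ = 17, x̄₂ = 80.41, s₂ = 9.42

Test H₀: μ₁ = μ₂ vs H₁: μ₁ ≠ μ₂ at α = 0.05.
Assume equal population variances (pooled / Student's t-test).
Student's two-sample t-test (equal variances):
H₀: μ₁ = μ₂
H₁: μ₁ ≠ μ₂
df = n₁ + n₂ - 2 = 46
Pooled variance s_p² = [(n₁-1)s₁² + (n₂-1)s₂²] / (n₁ + n₂ - 2) = [(30)(12.56²) + (16)(9.42²)] / 46 = 133.7476
SE = √(s_p²(1/n₁ + 1/n₂)) = √(133.7476 × (1/31 + 1/17)) = 3.4903
t = (x̄₁ - x̄₂) / SE = (70.65 - 80.41) / 3.4903 = -9.76 / 3.4903 = -2.796
p-value = 0.0075

Since p-value < α = 0.05, we reject H₀.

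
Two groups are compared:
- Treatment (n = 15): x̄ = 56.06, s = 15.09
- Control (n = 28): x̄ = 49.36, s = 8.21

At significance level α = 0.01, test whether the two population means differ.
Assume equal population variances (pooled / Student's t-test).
Student's two-sample t-test (equal variances):
H₀: μ₁ = μ₂
H₁: μ₁ ≠ μ₂
df = n₁ + n₂ - 2 = 41
Pooled variance s_p² = [(n₁-1)s₁² + (n₂-1)s₂²] / (n₁ + n₂ - 2) = [(14)(15.09²) + (27)(8.21²)] / 41 = 122.1421
SE = √(s_p²(1/n₁ + 1/n₂)) = √(122.1421 × (1/15 + 1/28)) = 3.5362
t = (x̄₁ - x̄₂) / SE = (56.06 - 49.36) / 3.5362 = 6.70 / 3.5362 = 1.895
p-value = 0.0652

Since p-value > α = 0.01, we fail to reject H₀.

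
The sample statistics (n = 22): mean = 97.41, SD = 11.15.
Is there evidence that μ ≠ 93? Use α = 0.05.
One-sample t-test:
H₀: μ = 93
H₁: μ ≠ 93
df = n - 1 = 21
t = (x̄ - μ₀) / (s/√n) = (97.41 - 93) / (11.15/√22) = 1.855
p-value = 0.0777

Since p-value > α = 0.05, we fail to reject H₀.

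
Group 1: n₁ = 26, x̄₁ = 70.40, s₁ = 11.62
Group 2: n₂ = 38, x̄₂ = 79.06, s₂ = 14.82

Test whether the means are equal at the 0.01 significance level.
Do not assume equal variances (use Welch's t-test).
Welch's two-sample t-test:
H₀: μ₁ = μ₂
H₁: μ₁ ≠ μ₂
s₁²/n₁ = 11.62²/26 = 5.1932,  s₂²/n₂ = 14.82²/38 = 5.7798
SE = √(s₁²/n₁ + s₂²/n₂) = √(5.1932 + 5.7798) = 3.3126
df (Welch-Satterthwaite) = (s₁²/n₁ + s₂²/n₂)² / [(s₁²/n₁)²/(n₁-1) + (s₂²/n₂)²/(n₂-1)] ≈ 60.76
t = (x̄₁ - x̄₂) / SE = (70.40 - 79.06) / 3.3126 = -8.66 / 3.3126 = -2.614
p-value = 0.0113

Since p-value > α = 0.01, we fail to reject H₀.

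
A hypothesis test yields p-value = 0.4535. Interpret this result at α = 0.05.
Since p = 0.4535 > α = 0.05, fail to reject H₀.
There is insufficient evidence to reject the null hypothesis; the result is not statistically significant at the 0.05 level.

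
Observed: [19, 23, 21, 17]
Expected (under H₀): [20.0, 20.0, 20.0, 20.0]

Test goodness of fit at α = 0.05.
Chi-square goodness of fit test:
H₀: observed counts match expected distribution
H₁: observed counts differ from expected distribution
df = k - 1 = 3
χ² = Σ(O - E)²/E
   = (19 - 20.0)²/20.0 + (23 - 20.0)²/20.0 + (21 - 20.0)²/20.0 + (17 - 20.0)²/20.0
   = 0.050 + 0.450 + 0.050 + 0.450
   = 1.00
p-value = 0.8013

Since p-value > α = 0.05, we fail to reject H₀.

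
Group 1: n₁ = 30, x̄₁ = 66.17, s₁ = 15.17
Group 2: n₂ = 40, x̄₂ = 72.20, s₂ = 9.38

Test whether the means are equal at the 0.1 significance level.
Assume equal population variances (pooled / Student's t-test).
Student's two-sample t-test (equal variances):
H₀: μ₁ = μ₂
H₁: μ₁ ≠ μ₂
df = n₁ + n₂ - 2 = 68
Pooled variance s_p² = [(n₁-1)s₁² + (n₂-1)s₂²] / (n₁ + n₂ - 2) = [(29)(15.17²) + (39)(9.38²)] / 68 = 148.6048
SE = √(s_p²(1/n₁ + 1/n₂)) = √(148.6048 × (1/30 + 1/40)) = 2.9443
t = (x̄₁ - x̄₂) / SE = (66.17 - 72.20) / 2.9443 = -6.03 / 2.9443 = -2.048
p-value = 0.0444

Since p-value < α = 0.1, we reject H₀.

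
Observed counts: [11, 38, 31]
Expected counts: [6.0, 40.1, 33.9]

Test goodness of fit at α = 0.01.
Chi-square goodness of fit test:
H₀: observed counts match expected distribution
H₁: observed counts differ from expected distribution
df = k - 1 = 2
χ² = Σ(O - E)²/E
   = (11 - 6.0)²/6.0 + (38 - 40.1)²/40.1 + (31 - 33.9)²/33.9
   = 4.167 + 0.110 + 0.248
   = 4.52
p-value = 0.1041

Since p-value > α = 0.01, we fail to reject H₀.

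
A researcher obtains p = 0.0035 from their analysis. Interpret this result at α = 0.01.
Since p = 0.0035 < α = 0.01, reject H₀.
There is sufficient evidence to reject the null hypothesis; the result is statistically significant at the 0.01 level.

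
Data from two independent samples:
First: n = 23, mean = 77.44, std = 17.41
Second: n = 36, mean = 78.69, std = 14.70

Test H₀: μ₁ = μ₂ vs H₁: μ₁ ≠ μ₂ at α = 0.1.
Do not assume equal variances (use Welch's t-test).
Welch's two-sample t-test:
H₀: μ₁ = μ₂
H₁: μ₁ ≠ μ₂
s₁²/n₁ = 17.41²/23 = 13.1786,  s₂²/n₂ = 14.70²/36 = 6.0025
SE = √(s₁²/n₁ + s₂²/n₂) = √(13.1786 + 6.0025) = 4.3796
df (Welch-Satterthwaite) = (s₁²/n₁ + s₂²/n₂)² / [(s₁²/n₁)²/(n₁-1) + (s₂²/n₂)²/(n₂-1)] ≈ 41.23
t = (x̄₁ - x̄₂) / SE = (77.44 - 78.69) / 4.3796 = -1.25 / 4.3796 = -0.285
p-value = 0.7768

Since p-value > α = 0.1, we fail to reject H₀.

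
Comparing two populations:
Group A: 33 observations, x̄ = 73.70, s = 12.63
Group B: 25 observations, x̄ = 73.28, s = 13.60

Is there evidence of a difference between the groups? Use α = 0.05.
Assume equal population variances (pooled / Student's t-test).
Student's two-sample t-test (equal variances):
H₀: μ₁ = μ₂
H₁: μ₁ ≠ μ₂
df = n₁ + n₂ - 2 = 56
Pooled variance s_p² = [(n₁-1)s₁² + (n₂-1)s₂²] / (n₁ + n₂ - 2) = [(32)(12.63²) + (24)(13.60²)] / 56 = 170.4211
SE = √(s_p²(1/n₁ + 1/n₂)) = √(170.4211 × (1/33 + 1/25)) = 3.4614
t = (x̄₁ - x̄₂) / SE = (73.70 - 73.28) / 3.4614 = 0.42 / 3.4614 = 0.121
p-value = 0.9039

Since p-value > α = 0.05, we fail to reject H₀.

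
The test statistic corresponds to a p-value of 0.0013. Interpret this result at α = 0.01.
Since p = 0.0013 < α = 0.01, reject H₀.
There is sufficient evidence to reject the null hypothesis; the result is statistically significant at the 0.01 level.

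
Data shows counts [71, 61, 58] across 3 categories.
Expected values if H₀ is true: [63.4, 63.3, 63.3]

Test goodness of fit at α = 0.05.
Chi-square goodness of fit test:
H₀: observed counts match expected distribution
H₁: observed counts differ from expected distribution
df = k - 1 = 2
χ² = Σ(O - E)²/E
   = (71 - 63.4)²/63.4 + (61 - 63.3)²/63.3 + (58 - 63.3)²/63.3
   = 0.911 + 0.084 + 0.444
   = 1.44
p-value = 0.4871

Since p-value > α = 0.05, we fail to reject H₀.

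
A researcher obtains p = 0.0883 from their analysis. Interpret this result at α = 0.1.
Since p = 0.0883 < α = 0.1, reject H₀.
There is sufficient evidence to reject the null hypothesis; the result is statistically significant at the 0.1 level.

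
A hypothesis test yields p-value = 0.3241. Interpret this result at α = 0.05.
Since p = 0.3241 > α = 0.05, fail to reject H₀.
There is insufficient evidence to reject the null hypothesis; the result is not statistically significant at the 0.05 level.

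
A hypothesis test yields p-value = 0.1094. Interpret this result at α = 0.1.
Since p = 0.1094 > α = 0.1, fail to reject H₀.
There is insufficient evidence to reject the null hypothesis; the result is not statistically significant at the 0.1 level.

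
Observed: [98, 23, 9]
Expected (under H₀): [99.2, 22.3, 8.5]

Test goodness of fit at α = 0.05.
Chi-square goodness of fit test:
H₀: observed counts match expected distribution
H₁: observed counts differ from expected distribution
df = k - 1 = 2
χ² = Σ(O - E)²/E
   = (98 - 99.2)²/99.2 + (23 - 22.3)²/22.3 + (9 - 8.5)²/8.5
   = 0.015 + 0.022 + 0.029
   = 0.07
p-value = 0.9676

Since p-value > α = 0.05, we fail to reject H₀.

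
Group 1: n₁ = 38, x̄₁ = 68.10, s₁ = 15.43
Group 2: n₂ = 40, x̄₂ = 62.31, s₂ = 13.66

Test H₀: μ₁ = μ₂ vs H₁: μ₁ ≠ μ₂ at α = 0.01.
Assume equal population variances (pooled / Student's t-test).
Student's two-sample t-test (equal variances):
H₀: μ₁ = μ₂
H₁: μ₁ ≠ μ₂
df = n₁ + n₂ - 2 = 76
Pooled variance s_p² = [(n₁-1)s₁² + (n₂-1)s₂²] / (n₁ + n₂ - 2) = [(37)(15.43²) + (39)(13.66²)] / 76 = 211.6628
SE = √(s_p²(1/n₁ + 1/n₂)) = √(211.6628 × (1/38 + 1/40)) = 3.2957
t = (x̄₁ - x̄₂) / SE = (68.10 - 62.31) / 3.2957 = 5.79 / 3.2957 = 1.757
p-value = 0.0830

Since p-value > α = 0.01, we fail to reject H₀.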